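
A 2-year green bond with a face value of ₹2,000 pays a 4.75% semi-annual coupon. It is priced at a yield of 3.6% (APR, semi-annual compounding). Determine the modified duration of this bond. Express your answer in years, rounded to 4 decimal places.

1.8982 years

Periodic yield y = 0.018. First find Macaulay duration:
  t   CF        PV=CF/(1+0.018)^t    t·PV
  1        47.50        46.6601        46.6601
  2        47.50        45.8351        91.6702
  3        47.50        45.0246       135.0739
  4     2,047.50     1,906.4824     7,625.9296
  Σ                  2,044.0022     7,899.3338
P = 2,044.0022; Macaulay duration = 7,899.3338 / 2,044.0022 = 3.86464 half-year periods = 1.93232 years.
Modified duration = D_Mac / (1 + y) = 1.93232 / 1.018 = 1.89815 years.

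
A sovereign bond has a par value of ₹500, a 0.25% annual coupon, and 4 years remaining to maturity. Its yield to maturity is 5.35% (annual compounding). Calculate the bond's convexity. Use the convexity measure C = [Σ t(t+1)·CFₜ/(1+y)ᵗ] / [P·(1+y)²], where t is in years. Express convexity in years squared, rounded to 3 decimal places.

With y = 0.0535:
  t   CF        PV=CF/(1+0.0535)^t    t·PV        t(t+1)·PV
  1         1.25         1.1865         1.1865           2.3730
  2         1.25         1.1263         2.2525           6.7576
  3         1.25         1.0691         3.2072          12.8288
  4       501.25       406.9267     1,627.7069       8,138.5347
  Σ                    410.3086     1,634.3532       8,160.4942
P = 410.3086.
Convexity = Σ t(t+1)·PV / [P·(1+y)²] = 8,160.4942 / (410.3086 × 1.109862) = 17.91995.

17.920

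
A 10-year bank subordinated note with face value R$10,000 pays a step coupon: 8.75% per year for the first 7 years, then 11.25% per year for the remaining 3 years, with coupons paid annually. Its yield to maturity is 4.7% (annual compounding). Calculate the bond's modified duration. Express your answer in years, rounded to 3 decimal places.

7.179 years

Periodic yield y = 0.047. First find Macaulay duration:
  t   CF        PV=CF/(1+0.047)^t    t·PV
  1       875.00       835.7211       835.7211
  2       875.00       798.2055     1,596.4109
  3       875.00       762.3739     2,287.1216
  4       875.00       728.1508     2,912.6032
  5       875.00       695.4640     3,477.3199
  6       875.00       664.2445     3,985.4670
  7       875.00       634.4265     4,440.9852
  8     1,125.00       779.0746     6,232.5971
  9     1,125.00       744.1019     6,696.9167
  10   11,125.00     7,028.0235    70,280.2347
  Σ                 13,669.7861   102,745.3773
P = 13,669.7861; Macaulay duration = 102,745.3773 / 13,669.7861 = 7.51624 years.
Modified duration = D_Mac / (1 + y) = 7.51624 / 1.047 = 7.17883 years.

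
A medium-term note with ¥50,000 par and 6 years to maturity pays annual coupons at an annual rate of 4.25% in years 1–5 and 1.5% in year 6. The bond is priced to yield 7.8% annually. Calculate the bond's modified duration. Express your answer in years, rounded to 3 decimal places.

4.956 years

Periodic yield y = 0.078. First find Macaulay duration:
  t   CF        PV=CF/(1+0.078)^t    t·PV
  1     2,125.00     1,971.2430     1,971.2430
  2     2,125.00     1,828.6114     3,657.2227
  3     2,125.00     1,696.3000     5,088.8999
  4     2,125.00     1,573.5621     6,294.2485
  5     2,125.00     1,459.7051     7,298.5256
  6    50,750.00    32,338.7688   194,032.6128
  Σ                 40,868.1904   218,342.7525
P = 40,868.1904; Macaulay duration = 218,342.7525 / 40,868.1904 = 5.34261 years.
Modified duration = D_Mac / (1 + y) = 5.34261 / 1.078 = 4.95604 years.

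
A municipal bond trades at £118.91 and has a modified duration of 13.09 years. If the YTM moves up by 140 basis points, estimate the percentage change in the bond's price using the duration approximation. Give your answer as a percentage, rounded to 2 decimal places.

-18.33%

Duration approximation: ΔP/P ≈ -D_mod · Δy = -13.09 × (+0.014) = -0.183260.
As a percentage: -18.3260%.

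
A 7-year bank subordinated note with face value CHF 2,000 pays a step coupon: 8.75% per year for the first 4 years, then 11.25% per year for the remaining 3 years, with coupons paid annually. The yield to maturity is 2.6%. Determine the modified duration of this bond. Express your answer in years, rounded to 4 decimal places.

5.6271 years

Periodic yield y = 0.026. First find Macaulay duration:
  t   CF        PV=CF/(1+0.026)^t    t·PV
  1       175.00       170.5653       170.5653
  2       175.00       166.2430       332.4860
  3       175.00       162.0302       486.0906
  4       175.00       157.9242       631.6967
  5       225.00       197.9000       989.4998
  6       225.00       192.8850     1,157.3097
  7     2,225.00     1,859.0818    13,013.5723
  Σ                  2,906.6293    16,781.2204
P = 2,906.6293; Macaulay duration = 16,781.2204 / 2,906.6293 = 5.77343 years.
Modified duration = D_Mac / (1 + y) = 5.77343 / 1.026 = 5.62712 years.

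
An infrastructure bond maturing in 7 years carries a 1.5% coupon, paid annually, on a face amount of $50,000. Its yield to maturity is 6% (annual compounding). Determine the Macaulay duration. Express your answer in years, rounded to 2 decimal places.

6.64 years

Periodic yield y = 0.06. Discount each cash flow and weight by its year:
  t   CF        PV=CF/(1+0.06)^t    t·PV
  1       750.00       707.5472       707.5472
  2       750.00       667.4973     1,334.9947
  3       750.00       629.7145     1,889.1434
  4       750.00       594.0702     2,376.2810
  5       750.00       560.4436     2,802.2181
  6       750.00       528.7204     3,172.3224
  7    50,750.00    33,751.6485   236,261.5396
  Σ                 37,439.6418   248,544.0464
Price P = Σ PV = 37,439.6418.
Macaulay duration = Σ(t·PV) / P = 248,544.0464 / 37,439.6418 = 6.63853 years.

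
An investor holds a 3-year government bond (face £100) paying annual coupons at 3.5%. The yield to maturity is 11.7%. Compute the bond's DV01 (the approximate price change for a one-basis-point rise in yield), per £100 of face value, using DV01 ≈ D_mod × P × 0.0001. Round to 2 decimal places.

Periodic yield y = 0.117.
  t   CF        PV=CF/(1+0.117)^t    t·PV
  1         3.50         3.1334         3.1334
  2         3.50         2.8052         5.6104
  3       103.50        74.2644       222.7933
  Σ                     80.2030       231.5370
P = 80.2030; D_Mac = 2.88689 yrs; D_mod = 2.58450 yrs.
DV01 ≈ 2.58450 × 80.2030 × 0.0001 = 0.020728.

£0.02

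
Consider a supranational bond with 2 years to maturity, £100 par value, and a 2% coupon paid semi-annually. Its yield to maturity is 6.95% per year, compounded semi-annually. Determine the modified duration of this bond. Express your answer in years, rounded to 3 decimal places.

1.903 years

Periodic yield y = 0.03475. First find Macaulay duration:
  t   CF        PV=CF/(1+0.03475)^t    t·PV
  1         1.00         0.9664         0.9664
  2         1.00         0.9340         1.8679
  3         1.00         0.9026         2.7078
  4       101.00        88.1008       352.4030
  Σ                     90.9037       357.9452
P = 90.9037; Macaulay duration = 357.9452 / 90.9037 = 3.93763 half-year periods = 1.96881 years.
Modified duration = D_Mac / (1 + y) = 1.96881 / 1.03475 = 1.90270 years.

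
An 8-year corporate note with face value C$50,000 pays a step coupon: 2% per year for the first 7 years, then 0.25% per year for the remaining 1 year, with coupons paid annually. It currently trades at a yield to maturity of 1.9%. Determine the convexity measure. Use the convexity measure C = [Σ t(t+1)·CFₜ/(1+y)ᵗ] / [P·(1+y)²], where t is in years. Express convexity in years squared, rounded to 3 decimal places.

With y = 0.019:
  t   CF        PV=CF/(1+0.019)^t    t·PV        t(t+1)·PV
  1     1,000.00       981.3543       981.3543       1,962.7085
  2     1,000.00       963.0562     1,926.1124       5,778.3372
  3     1,000.00       945.0993     2,835.2979      11,341.1918
  4     1,000.00       927.4772     3,709.9090      18,549.5449
  5     1,000.00       910.1838     4,550.9188      27,305.5127
  6     1,000.00       893.2127     5,359.2763      37,514.9340
  7     1,000.00       876.5581     6,135.9068      49,087.2541
  8    50,125.00    43,118.2289   344,945.8311   3,104,512.4798
  Σ                 49,615.1705   370,444.6065   3,256,051.9630
P = 49,615.1705.
Convexity = Σ t(t+1)·PV / [P·(1+y)²] = 3,256,051.9630 / (49,615.1705 × 1.038361) = 63.20166.

63.202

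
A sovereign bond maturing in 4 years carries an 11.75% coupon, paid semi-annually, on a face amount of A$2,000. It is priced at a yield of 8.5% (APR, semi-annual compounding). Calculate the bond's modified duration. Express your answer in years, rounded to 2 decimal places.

3.21 years

Periodic yield y = 0.0425. First find Macaulay duration:
  t   CF        PV=CF/(1+0.0425)^t    t·PV
  1       117.50       112.7098       112.7098
  2       117.50       108.1149       216.2299
  3       117.50       103.7074       311.1221
  4       117.50        99.4795       397.9180
  5       117.50        95.4240       477.1199
  6       117.50        91.5338       549.2028
  7       117.50        87.8022       614.6154
  8     2,117.50     1,517.8013    12,142.4101
  Σ                  2,216.5729    14,821.3281
P = 2,216.5729; Macaulay duration = 14,821.3281 / 2,216.5729 = 6.68660 half-year periods = 3.34330 years.
Modified duration = D_Mac / (1 + y) = 3.34330 / 1.0425 = 3.20700 years.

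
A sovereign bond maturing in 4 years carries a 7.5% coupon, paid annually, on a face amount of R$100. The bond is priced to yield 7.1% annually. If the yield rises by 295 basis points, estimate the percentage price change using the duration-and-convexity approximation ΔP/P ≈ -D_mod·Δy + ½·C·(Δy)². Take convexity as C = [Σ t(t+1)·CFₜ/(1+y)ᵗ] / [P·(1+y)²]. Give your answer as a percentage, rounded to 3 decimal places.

With y = 0.071:
  t   CF        PV=CF/(1+0.071)^t    t·PV        t(t+1)·PV
  1         7.50         7.0028         7.0028          14.0056
  2         7.50         6.5386        13.0771          39.2314
  3         7.50         6.1051        18.3153          73.2612
  4       107.50        81.7054       326.8215       1,634.1073
  Σ                    101.3518       365.2167       1,760.6055
P = 101.3518; D_Mac = 3.60345 yrs; D_mod = 3.36457 yrs; C = 15.14438.
Duration effect: -3.36457 × (+0.0295) = -0.099255
Convexity effect: 0.5 × 15.14438 × (0.0295)² = +0.0065897
ΔP/P ≈ -0.099255 + 0.0065897 = -0.092665 = -9.2665%.

-9.267%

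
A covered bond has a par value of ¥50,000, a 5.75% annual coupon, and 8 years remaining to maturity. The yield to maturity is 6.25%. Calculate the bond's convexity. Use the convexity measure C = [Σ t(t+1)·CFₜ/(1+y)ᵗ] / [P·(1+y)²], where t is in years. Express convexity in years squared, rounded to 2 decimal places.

49.20

With y = 0.0625:
  t   CF        PV=CF/(1+0.0625)^t    t·PV        t(t+1)·PV
  1     2,875.00     2,705.8824     2,705.8824       5,411.7647
  2     2,875.00     2,546.7128     5,093.4256      15,280.2768
  3     2,875.00     2,396.9062     7,190.7185      28,762.8740
  4     2,875.00     2,255.9117     9,023.6467      45,118.2337
  5     2,875.00     2,123.2110    10,616.0550      63,696.3300
  6     2,875.00     1,998.3162    11,989.8974      83,929.2819
  7     2,875.00     1,880.7682    13,165.3775     105,323.0204
  8    52,875.00    32,555.0878   260,440.7022   2,343,966.3197
  Σ                 48,462.7962   320,225.7053   2,691,488.1011
P = 48,462.7962.
Convexity = Σ t(t+1)·PV / [P·(1+y)²] = 2,691,488.1011 / (48,462.7962 × 1.128906) = 49.19558.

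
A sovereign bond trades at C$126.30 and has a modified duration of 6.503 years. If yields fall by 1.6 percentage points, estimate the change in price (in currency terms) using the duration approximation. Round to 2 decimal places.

Duration approximation: ΔP/P ≈ -D_mod · Δy = -6.503 × (-0.016) = +0.104048.
ΔP ≈ 126.30 × (+0.104048) = +13.1412624.

+C$13.14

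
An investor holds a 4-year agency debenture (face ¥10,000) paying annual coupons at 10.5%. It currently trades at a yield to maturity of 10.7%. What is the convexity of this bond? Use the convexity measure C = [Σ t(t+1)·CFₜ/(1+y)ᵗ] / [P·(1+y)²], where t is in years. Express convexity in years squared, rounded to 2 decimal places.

13.43

With y = 0.107:
  t   CF        PV=CF/(1+0.107)^t    t·PV        t(t+1)·PV
  1     1,050.00       948.5095       948.5095       1,897.0190
  2     1,050.00       856.8288     1,713.6576       5,140.9728
  3     1,050.00       774.0098     2,322.0293       9,288.1171
  4    11,050.00     7,358.2035    29,432.8140     147,164.0700
  Σ                  9,937.5515    34,417.0104     163,490.1789
P = 9,937.5515.
Convexity = Σ t(t+1)·PV / [P·(1+y)²] = 163,490.1789 / (9,937.5515 × 1.225449) = 13.42508.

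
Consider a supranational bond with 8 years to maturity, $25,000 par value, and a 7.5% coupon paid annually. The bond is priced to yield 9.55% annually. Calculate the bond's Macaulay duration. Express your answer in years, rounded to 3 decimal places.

6.181 years

Periodic yield y = 0.0955. Discount each cash flow and weight by its year:
  t   CF        PV=CF/(1+0.0955)^t    t·PV
  1     1,875.00     1,711.5472     1,711.5472
  2     1,875.00     1,562.3434     3,124.6869
  3     1,875.00     1,426.1465     4,278.4394
  4     1,875.00     1,301.8224     5,207.2897
  5     1,875.00     1,188.3363     5,941.6815
  6     1,875.00     1,084.7433     6,508.4599
  7     1,875.00       990.1810     6,931.2672
  8    26,875.00    12,955.3580   103,642.8638
  Σ                 22,220.4782   137,346.2355
Price P = Σ PV = 22,220.4782.
Macaulay duration = Σ(t·PV) / P = 137,346.2355 / 22,220.4782 = 6.18107 years.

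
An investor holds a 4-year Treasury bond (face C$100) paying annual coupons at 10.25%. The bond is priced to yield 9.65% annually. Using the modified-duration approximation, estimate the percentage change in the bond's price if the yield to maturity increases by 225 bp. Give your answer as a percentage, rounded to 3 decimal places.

Periodic yield y = 0.0965. Modified duration first:
  t   CF        PV=CF/(1+0.0965)^t    t·PV
  1        10.25         9.3479         9.3479
  2        10.25         8.5252        17.0505
  3        10.25         7.7750        23.3249
  4       110.25        76.2683       305.0732
  Σ                    101.9164       354.7965
P = 101.9164; D_Mac = 3.48125 yrs; D_mod = 3.48125/(1+0.0965) = 3.17487 yrs.
ΔP/P ≈ -D_mod · Δy = -3.17487 × (+0.0225) = -0.071435 = -7.1435%.

-7.143%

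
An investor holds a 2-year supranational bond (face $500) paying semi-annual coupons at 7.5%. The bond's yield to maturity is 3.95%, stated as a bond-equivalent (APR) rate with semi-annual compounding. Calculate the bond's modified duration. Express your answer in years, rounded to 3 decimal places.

1.861 years

Periodic yield y = 0.01975. First find Macaulay duration:
  t   CF        PV=CF/(1+0.01975)^t    t·PV
  1        18.75        18.3869        18.3869
  2        18.75        18.0308        36.0615
  3        18.75        17.6815        53.0446
  4       518.75       479.7150     1,918.8598
  Σ                    533.8141     2,026.3528
P = 533.8141; Macaulay duration = 2,026.3528 / 533.8141 = 3.79599 half-year periods = 1.89799 years.
Modified duration = D_Mac / (1 + y) = 1.89799 / 1.01975 = 1.86124 years.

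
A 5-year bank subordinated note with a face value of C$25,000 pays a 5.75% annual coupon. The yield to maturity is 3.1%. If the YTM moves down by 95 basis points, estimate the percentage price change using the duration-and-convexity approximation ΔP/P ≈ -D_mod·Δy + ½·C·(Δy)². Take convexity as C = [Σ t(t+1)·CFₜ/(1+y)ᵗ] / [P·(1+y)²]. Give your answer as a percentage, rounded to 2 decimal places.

+4.27%

With y = 0.031:
  t   CF        PV=CF/(1+0.031)^t    t·PV        t(t+1)·PV
  1     1,437.50     1,394.2774     1,394.2774       2,788.5548
  2     1,437.50     1,352.3544     2,704.7088       8,114.1265
  3     1,437.50     1,311.6920     3,935.0759      15,740.3036
  4     1,437.50     1,272.2521     5,089.0086      25,445.0429
  5    26,437.50    22,694.8365   113,474.1825     680,845.0950
  Σ                 28,025.4124   126,597.2532     732,933.1228
P = 28,025.4124; D_Mac = 4.51723 yrs; D_mod = 4.38141 yrs; C = 24.60339.
Duration effect: -4.38141 × (-0.0095) = +0.041623
Convexity effect: 0.5 × 24.60339 × (-0.0095)² = +0.0011102
ΔP/P ≈ +0.041623 + 0.0011102 = +0.042734 = +4.2734%.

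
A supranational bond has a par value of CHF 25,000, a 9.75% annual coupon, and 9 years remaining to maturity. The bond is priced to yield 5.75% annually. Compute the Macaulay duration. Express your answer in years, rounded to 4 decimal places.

6.7016 years

Periodic yield y = 0.0575. Discount each cash flow and weight by its year:
  t   CF        PV=CF/(1+0.0575)^t    t·PV
  1     2,437.50     2,304.9645     2,304.9645
  2     2,437.50     2,179.6355     4,359.2710
  3     2,437.50     2,061.1210     6,183.3631
  4     2,437.50     1,949.0506     7,796.2025
  5     2,437.50     1,843.0739     9,215.3694
  6     2,437.50     1,742.8595    10,457.1568
  7     2,437.50     1,648.0941    11,536.6584
  8     2,437.50     1,558.4814    12,467.8510
  9    27,437.50    16,589.0361   149,301.3252
  Σ                 31,876.3166   213,622.1619
Price P = Σ PV = 31,876.3166.
Macaulay duration = Σ(t·PV) / P = 213,622.1619 / 31,876.3166 = 6.70159 years.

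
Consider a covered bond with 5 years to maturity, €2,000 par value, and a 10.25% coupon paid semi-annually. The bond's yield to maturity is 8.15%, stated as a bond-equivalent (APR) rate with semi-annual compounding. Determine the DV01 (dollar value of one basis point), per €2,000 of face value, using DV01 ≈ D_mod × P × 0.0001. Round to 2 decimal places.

Periodic yield y = 0.04075.
  t   CF        PV=CF/(1+0.04075)^t    t·PV
  1       102.50        98.4867        98.4867
  2       102.50        94.6305       189.2610
  3       102.50        90.9253       272.7758
  4       102.50        87.3651       349.4606
  5       102.50        83.9444       419.7220
  6       102.50        80.6576       483.9457
  7       102.50        77.4995       542.4965
  8       102.50        74.4651       595.7204
  9       102.50        71.5494       643.9447
  10    2,102.50     1,410.1711    14,101.7110
  Σ                  2,169.6946    17,697.5244
P = 2,169.6946; D_Mac = 8.15669 half-year periods = 4.07834 yrs; D_mod = 3.91866 yrs.
DV01 ≈ 3.91866 × 2,169.6946 × 0.0001 = 0.850229.

€0.85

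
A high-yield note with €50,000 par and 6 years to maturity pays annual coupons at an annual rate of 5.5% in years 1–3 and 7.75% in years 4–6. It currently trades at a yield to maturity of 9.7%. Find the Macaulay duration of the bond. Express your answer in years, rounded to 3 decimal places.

Periodic yield y = 0.097. Discount each cash flow and weight by its year:
  t   CF        PV=CF/(1+0.097)^t    t·PV
  1     2,750.00     2,506.8368     2,506.8368
  2     2,750.00     2,285.1749     4,570.3497
  3     2,750.00     2,083.1129     6,249.3387
  4     3,875.00     2,675.7479    10,702.9917
  5     3,875.00     2,439.1503    12,195.7517
  6    53,875.00    30,913.4530   185,480.7179
  Σ                 42,903.4758   221,705.9865
Price P = Σ PV = 42,903.4758.
Macaulay duration = Σ(t·PV) / P = 221,705.9865 / 42,903.4758 = 5.16755 years.

5.168 years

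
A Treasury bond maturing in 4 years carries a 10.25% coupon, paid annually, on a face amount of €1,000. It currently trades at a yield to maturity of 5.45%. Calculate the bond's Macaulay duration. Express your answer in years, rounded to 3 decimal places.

Periodic yield y = 0.0545. Discount each cash flow and weight by its year:
  t   CF        PV=CF/(1+0.0545)^t    t·PV
  1       102.50        97.2025        97.2025
  2       102.50        92.1787       184.3575
  3       102.50        87.4146       262.2439
  4     1,102.50       891.6456     3,566.5823
  Σ                  1,168.4414     4,110.3861
Price P = Σ PV = 1,168.4414.
Macaulay duration = Σ(t·PV) / P = 4,110.3861 / 1,168.4414 = 3.51784 years.

3.518 years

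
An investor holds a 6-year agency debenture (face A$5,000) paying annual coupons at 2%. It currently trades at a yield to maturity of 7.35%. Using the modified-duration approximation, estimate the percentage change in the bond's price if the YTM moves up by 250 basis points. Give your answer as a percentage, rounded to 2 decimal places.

Periodic yield y = 0.0735. Modified duration first:
  t   CF        PV=CF/(1+0.0735)^t    t·PV
  1       100.00        93.1532        93.1532
  2       100.00        86.7753       173.5505
  3       100.00        80.8340       242.5019
  4       100.00        75.2995       301.1978
  5       100.00        70.1439       350.7194
  6     5,100.00     3,332.4058    19,994.4349
  Σ                  3,738.6116    21,155.5577
P = 3,738.6116; D_Mac = 5.65867 yrs; D_mod = 5.65867/(1+0.0735) = 5.27123 yrs.
ΔP/P ≈ -D_mod · Δy = -5.27123 × (+0.025) = -0.131781 = -13.1781%.

-13.18%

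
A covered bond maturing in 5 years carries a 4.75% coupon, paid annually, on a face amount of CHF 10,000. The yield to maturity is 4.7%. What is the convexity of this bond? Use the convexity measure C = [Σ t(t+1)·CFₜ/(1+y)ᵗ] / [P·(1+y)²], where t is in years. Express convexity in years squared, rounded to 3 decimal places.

24.226

With y = 0.047:
  t   CF        PV=CF/(1+0.047)^t    t·PV        t(t+1)·PV
  1       475.00       453.6772       453.6772         907.3543
  2       475.00       433.3115       866.6231       2,599.8692
  3       475.00       413.8601     1,241.5803       4,966.3213
  4       475.00       395.2819     1,581.1274       7,905.6372
  5    10,475.00     8,325.6974    41,628.4871     249,770.9226
  Σ                 10,021.8281    45,771.4951     266,150.1045
P = 10,021.8281.
Convexity = Σ t(t+1)·PV / [P·(1+y)²] = 266,150.1045 / (10,021.8281 × 1.096209) = 24.22626.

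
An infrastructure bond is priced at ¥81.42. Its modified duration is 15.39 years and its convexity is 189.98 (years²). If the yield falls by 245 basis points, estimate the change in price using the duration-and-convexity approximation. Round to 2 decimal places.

Duration effect: -D_mod·Δy = -15.39 × (-0.0245) = +0.377055
Convexity effect: ½·C·(Δy)² = 0.5 × 189.98 × (-0.0245)² = +0.0570177475
ΔP/P ≈ +0.377055 + 0.0570177475 = +0.4340727475
ΔP ≈ 81.42 × (+0.4340727475) = +35.34220310145.

+¥35.34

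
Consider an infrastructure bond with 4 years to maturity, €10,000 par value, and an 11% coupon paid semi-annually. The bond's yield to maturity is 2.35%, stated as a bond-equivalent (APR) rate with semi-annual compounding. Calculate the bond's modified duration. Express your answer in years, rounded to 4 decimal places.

3.4002 years

Periodic yield y = 0.01175. First find Macaulay duration:
  t   CF        PV=CF/(1+0.01175)^t    t·PV
  1       550.00       543.6126       543.6126
  2       550.00       537.2993     1,074.5986
  3       550.00       531.0593     1,593.1780
  4       550.00       524.8919     2,099.5674
  5       550.00       518.7960     2,593.9800
  6       550.00       512.7709     3,076.6257
  7       550.00       506.8159     3,547.7110
  8    10,550.00     9,608.7469    76,869.9754
  Σ                 13,283.9928    91,399.2487
P = 13,283.9928; Macaulay duration = 91,399.2487 / 13,283.9928 = 6.88040 half-year periods = 3.44020 years.
Modified duration = D_Mac / (1 + y) = 3.44020 / 1.01175 = 3.40025 years.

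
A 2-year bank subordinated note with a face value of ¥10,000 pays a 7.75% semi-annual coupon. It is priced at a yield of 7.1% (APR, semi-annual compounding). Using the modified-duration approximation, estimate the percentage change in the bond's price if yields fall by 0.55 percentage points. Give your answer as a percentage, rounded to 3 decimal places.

Periodic yield y = 0.0355. Modified duration first:
  t   CF        PV=CF/(1+0.0355)^t    t·PV
  1       387.50       374.2154       374.2154
  2       387.50       361.3861       722.7723
  3       387.50       348.9968     1,046.9903
  4    10,387.50     9,034.6353    36,138.5410
  Σ                 10,119.2335    38,282.5189
P = 10,119.2335; D_Mac = 3.78314 half-year periods = 1.89157 yrs; D_mod = 1.89157/(1+0.0355) = 1.82672 yrs.
ΔP/P ≈ -D_mod · Δy = -1.82672 × (-0.0055) = +0.010047 = +1.0047%.

+1.005%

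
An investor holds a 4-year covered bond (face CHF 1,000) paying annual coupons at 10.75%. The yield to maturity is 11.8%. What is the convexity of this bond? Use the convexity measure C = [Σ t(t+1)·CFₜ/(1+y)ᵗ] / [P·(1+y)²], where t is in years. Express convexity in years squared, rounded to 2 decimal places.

With y = 0.118:
  t   CF        PV=CF/(1+0.118)^t    t·PV        t(t+1)·PV
  1       107.50        96.1538        96.1538         192.3077
  2       107.50        86.0052       172.0105         516.0314
  3       107.50        76.9278       230.7833         923.1330
  4     1,107.50       708.8862     2,835.5448      14,177.7240
  Σ                    967.9730     3,334.4924      15,809.1961
P = 967.9730.
Convexity = Σ t(t+1)·PV / [P·(1+y)²] = 15,809.1961 / (967.9730 × 1.249924) = 13.06661.

13.07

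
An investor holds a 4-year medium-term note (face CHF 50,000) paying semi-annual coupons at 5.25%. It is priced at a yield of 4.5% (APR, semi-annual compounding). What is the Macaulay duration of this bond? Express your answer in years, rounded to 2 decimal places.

3.67 years

Periodic yield y = 0.0225. Discount each cash flow and weight by its period:
  t   CF        PV=CF/(1+0.0225)^t    t·PV
  1     1,312.50     1,283.6186     1,283.6186
  2     1,312.50     1,255.3727     2,510.7454
  3     1,312.50     1,227.7484     3,683.2451
  4     1,312.50     1,200.7319     4,802.9276
  5     1,312.50     1,174.3099     5,871.5496
  6     1,312.50     1,148.4694     6,890.8161
  7     1,312.50     1,123.1974     7,862.3819
  8    51,312.50    42,945.3989   343,563.1912
  Σ                 51,358.8471   376,468.4754
Price P = Σ PV = 51,358.8471.
Macaulay duration = Σ(t·PV) / P = 376,468.4754 / 51,358.8471 = 7.33016 half-year periods.
In years: 7.33016 / 2 = 3.66508 years.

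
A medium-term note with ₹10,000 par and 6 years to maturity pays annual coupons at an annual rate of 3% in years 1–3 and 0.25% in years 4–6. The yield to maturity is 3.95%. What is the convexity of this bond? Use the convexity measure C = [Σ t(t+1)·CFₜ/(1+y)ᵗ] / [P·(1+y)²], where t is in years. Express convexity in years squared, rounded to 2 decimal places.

35.69

With y = 0.0395:
  t   CF        PV=CF/(1+0.0395)^t    t·PV        t(t+1)·PV
  1       300.00       288.6003       288.6003         577.2006
  2       300.00       277.6338       555.2675       1,665.8025
  3       300.00       267.0839       801.2518       3,205.0073
  4        25.00        21.4113        85.6450         428.2250
  5        25.00        20.5976       102.9882         617.9293
  6    10,025.00     7,945.7962    47,674.7769     333,723.4385
  Σ                  8,821.1230    49,508.5298     340,217.6032
P = 8,821.1230.
Convexity = Σ t(t+1)·PV / [P·(1+y)²] = 340,217.6032 / (8,821.1230 × 1.080560) = 35.69307.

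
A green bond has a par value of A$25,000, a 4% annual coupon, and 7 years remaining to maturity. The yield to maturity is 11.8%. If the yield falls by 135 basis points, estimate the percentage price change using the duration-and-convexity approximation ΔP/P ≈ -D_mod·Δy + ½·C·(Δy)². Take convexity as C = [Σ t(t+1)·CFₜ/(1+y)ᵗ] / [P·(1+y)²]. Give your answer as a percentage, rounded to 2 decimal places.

+7.60%

With y = 0.118:
  t   CF        PV=CF/(1+0.118)^t    t·PV        t(t+1)·PV
  1     1,000.00       894.4544       894.4544       1,788.9088
  2     1,000.00       800.0486     1,600.0973       4,800.2919
  3     1,000.00       715.6070     2,146.8210       8,587.2842
  4     1,000.00       640.0778     2,560.3113      12,801.5566
  5     1,000.00       572.5204     2,862.6021      17,175.6126
  6     1,000.00       512.0934     3,072.5604      21,507.9228
  7    26,000.00    11,909.1488    83,364.0419     666,912.3351
  Σ                 16,043.9505    96,500.8884     733,573.9120
P = 16,043.9505; D_Mac = 6.01478 yrs; D_mod = 5.37995 yrs; C = 36.58044.
Duration effect: -5.37995 × (-0.0135) = +0.072629
Convexity effect: 0.5 × 36.58044 × (-0.0135)² = +0.0033334
ΔP/P ≈ +0.072629 + 0.0033334 = +0.075963 = +7.5963%.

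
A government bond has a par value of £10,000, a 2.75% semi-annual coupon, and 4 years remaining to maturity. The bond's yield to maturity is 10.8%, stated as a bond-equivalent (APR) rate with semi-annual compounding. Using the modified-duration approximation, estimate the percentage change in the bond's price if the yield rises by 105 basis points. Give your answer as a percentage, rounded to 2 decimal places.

-3.76%

Periodic yield y = 0.054. Modified duration first:
  t   CF        PV=CF/(1+0.054)^t    t·PV
  1       137.50       130.4554       130.4554
  2       137.50       123.7717       247.5435
  3       137.50       117.4305       352.2915
  4       137.50       111.4141       445.6565
  5       137.50       105.7060       528.5300
  6       137.50       100.2903       601.7419
  7       137.50        95.1521       666.0648
  8    10,137.50     6,655.8876    53,247.1009
  Σ                  7,440.1078    56,219.3845
P = 7,440.1078; D_Mac = 7.55626 half-year periods = 3.77813 yrs; D_mod = 3.77813/(1+0.054) = 3.58456 yrs.
ΔP/P ≈ -D_mod · Δy = -3.58456 × (+0.0105) = -0.037638 = -3.7638%.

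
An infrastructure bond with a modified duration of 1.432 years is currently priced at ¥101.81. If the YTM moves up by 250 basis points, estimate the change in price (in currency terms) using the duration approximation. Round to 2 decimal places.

-¥3.64

Duration approximation: ΔP/P ≈ -D_mod · Δy = -1.432 × (+0.025) = -0.035800.
ΔP ≈ 101.81 × (-0.035800) = -3.644798.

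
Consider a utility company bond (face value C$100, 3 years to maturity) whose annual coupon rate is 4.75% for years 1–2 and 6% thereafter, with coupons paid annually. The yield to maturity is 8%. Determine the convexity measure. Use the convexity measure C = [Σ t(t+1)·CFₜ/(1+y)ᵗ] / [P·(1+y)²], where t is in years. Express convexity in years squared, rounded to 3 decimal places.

9.655

With y = 0.08:
  t   CF        PV=CF/(1+0.08)^t    t·PV        t(t+1)·PV
  1         4.75         4.3981         4.3981           8.7963
  2         4.75         4.0724         8.1447          24.4342
  3       106.00        84.1462       252.4387       1,009.7546
  Σ                     92.6167       264.9815       1,042.9851
P = 92.6167.
Convexity = Σ t(t+1)·PV / [P·(1+y)²] = 1,042.9851 / (92.6167 × 1.166400) = 9.65475.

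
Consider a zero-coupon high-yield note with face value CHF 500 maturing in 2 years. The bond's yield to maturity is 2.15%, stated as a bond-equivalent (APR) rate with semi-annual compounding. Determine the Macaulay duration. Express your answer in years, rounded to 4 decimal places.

2.0000 years

A zero-coupon bond has a single cash flow at maturity, so its Macaulay duration equals its maturity: 2 years.
(Equivalently: 4 semi-annual periods ÷ 2 = 2 years.)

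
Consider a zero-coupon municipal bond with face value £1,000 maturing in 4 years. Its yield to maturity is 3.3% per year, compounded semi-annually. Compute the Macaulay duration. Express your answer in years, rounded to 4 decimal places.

A zero-coupon bond has a single cash flow at maturity, so its Macaulay duration equals its maturity: 4 years.
(Equivalently: 8 semi-annual periods ÷ 2 = 4 years.)

4.0000 years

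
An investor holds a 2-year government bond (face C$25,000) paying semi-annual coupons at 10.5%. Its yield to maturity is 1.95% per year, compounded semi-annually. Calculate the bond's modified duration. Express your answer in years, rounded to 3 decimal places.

Periodic yield y = 0.00975. First find Macaulay duration:
  t   CF        PV=CF/(1+0.00975)^t    t·PV
  1     1,312.50     1,299.8267     1,299.8267
  2     1,312.50     1,287.2758     2,574.5515
  3     1,312.50     1,274.8460     3,824.5380
  4    26,312.50    25,310.8463   101,243.3850
  Σ                 29,172.7947   108,942.3012
P = 29,172.7947; Macaulay duration = 108,942.3012 / 29,172.7947 = 3.73438 half-year periods = 1.86719 years.
Modified duration = D_Mac / (1 + y) = 1.86719 / 1.00975 = 1.84916 years.

1.849 years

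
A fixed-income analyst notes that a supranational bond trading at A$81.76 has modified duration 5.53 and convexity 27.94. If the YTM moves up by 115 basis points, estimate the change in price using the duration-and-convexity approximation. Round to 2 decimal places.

Duration effect: -D_mod·Δy = -5.53 × (+0.0115) = -0.063595
Convexity effect: ½·C·(Δy)² = 0.5 × 27.94 × (0.0115)² = +0.0018475325
ΔP/P ≈ -0.063595 + 0.0018475325 = -0.0617474675
ΔP ≈ 81.76 × (-0.0617474675) = -5.0484729428.

-A$5.05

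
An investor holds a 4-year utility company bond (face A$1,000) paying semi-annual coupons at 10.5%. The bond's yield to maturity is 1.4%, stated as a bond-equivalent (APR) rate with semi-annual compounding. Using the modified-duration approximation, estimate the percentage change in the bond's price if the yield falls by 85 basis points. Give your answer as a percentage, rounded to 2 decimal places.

+2.93%

Periodic yield y = 0.007. Modified duration first:
  t   CF        PV=CF/(1+0.007)^t    t·PV
  1        52.50        52.1351        52.1351
  2        52.50        51.7726       103.5453
  3        52.50        51.4128       154.2383
  4        52.50        51.0554       204.2215
  5        52.50        50.7005       253.5023
  6        52.50        50.3480       302.0882
  7        52.50        49.9980       349.9863
  8     1,052.50       995.3741     7,962.9929
  Σ                  1,352.7965     9,382.7098
P = 1,352.7965; D_Mac = 6.93579 half-year periods = 3.46789 yrs; D_mod = 3.46789/(1+0.007) = 3.44379 yrs.
ΔP/P ≈ -D_mod · Δy = -3.44379 × (-0.0085) = +0.029272 = +2.9272%.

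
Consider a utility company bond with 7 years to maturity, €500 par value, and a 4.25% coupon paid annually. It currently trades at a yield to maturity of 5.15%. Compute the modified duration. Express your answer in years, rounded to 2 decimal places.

Periodic yield y = 0.0515. First find Macaulay duration:
  t   CF        PV=CF/(1+0.0515)^t    t·PV
  1        21.25        20.2092        20.2092
  2        21.25        19.2194        38.4388
  3        21.25        18.2781        54.8343
  4        21.25        17.3829        69.5315
  5        21.25        16.5315        82.6576
  6        21.25        15.7218        94.3310
  7       521.25       366.7593     2,567.3151
  Σ                    474.1023     2,927.3176
P = 474.1023; Macaulay duration = 2,927.3176 / 474.1023 = 6.17444 years.
Modified duration = D_Mac / (1 + y) = 6.17444 / 1.0515 = 5.87203 years.

5.87 years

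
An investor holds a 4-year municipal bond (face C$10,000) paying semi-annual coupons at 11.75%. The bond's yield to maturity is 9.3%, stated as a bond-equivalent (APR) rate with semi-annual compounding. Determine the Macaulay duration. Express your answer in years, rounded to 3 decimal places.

Periodic yield y = 0.0465. Discount each cash flow and weight by its period:
  t   CF        PV=CF/(1+0.0465)^t    t·PV
  1       587.50       561.3951       561.3951
  2       587.50       536.4502     1,072.9004
  3       587.50       512.6137     1,537.8410
  4       587.50       489.8363     1,959.3451
  5       587.50       468.0710     2,340.3549
  6       587.50       447.2728     2,683.6367
  7       587.50       427.3987     2,991.7912
  8    10,587.50     7,360.0296    58,880.2369
  Σ                 10,803.0674    72,027.5013
Price P = Σ PV = 10,803.0674.
Macaulay duration = Σ(t·PV) / P = 72,027.5013 / 10,803.0674 = 6.66732 half-year periods.
In years: 6.66732 / 2 = 3.33366 years.

3.334 years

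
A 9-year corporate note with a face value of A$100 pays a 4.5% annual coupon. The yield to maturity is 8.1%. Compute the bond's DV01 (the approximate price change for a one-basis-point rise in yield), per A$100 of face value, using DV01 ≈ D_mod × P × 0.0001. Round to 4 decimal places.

Periodic yield y = 0.081.
  t   CF        PV=CF/(1+0.081)^t    t·PV
  1         4.50         4.1628         4.1628
  2         4.50         3.8509         7.7018
  3         4.50         3.5623        10.6870
  4         4.50         3.2954        13.1816
  5         4.50         3.0485        15.2424
  6         4.50         2.8201        16.9204
  7         4.50         2.6088        18.2613
  8         4.50         2.4133        19.3062
  9       104.50        51.8424       466.5815
  Σ                     77.6044       572.0451
P = 77.6044; D_Mac = 7.37129 yrs; D_mod = 6.81896 yrs.
DV01 ≈ 6.81896 × 77.6044 × 0.0001 = 0.052918.

A$0.0529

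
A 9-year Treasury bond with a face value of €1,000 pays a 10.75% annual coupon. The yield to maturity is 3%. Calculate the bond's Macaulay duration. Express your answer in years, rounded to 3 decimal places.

Periodic yield y = 0.03. Discount each cash flow and weight by its year:
  t   CF        PV=CF/(1+0.03)^t    t·PV
  1       107.50       104.3689       104.3689
  2       107.50       101.3291       202.6581
  3       107.50        98.3777       295.1332
  4       107.50        95.5124       382.0494
  5       107.50        92.7304       463.6522
  6       107.50        90.0296       540.1773
  7       107.50        87.4073       611.8514
  8       107.50        84.8615       678.8919
  9     1,107.50       848.8065     7,639.2588
  Σ                  1,603.4234    10,918.0413
Price P = Σ PV = 1,603.4234.
Macaulay duration = Σ(t·PV) / P = 10,918.0413 / 1,603.4234 = 6.80921 years.

6.809 years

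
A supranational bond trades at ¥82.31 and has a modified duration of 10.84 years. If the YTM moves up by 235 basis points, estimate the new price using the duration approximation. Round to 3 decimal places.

Duration approximation: ΔP/P ≈ -D_mod · Δy = -10.84 × (+0.0235) = -0.254740.
New price ≈ 82.31 × (1 - 0.254740) = 61.3423506.

¥61.342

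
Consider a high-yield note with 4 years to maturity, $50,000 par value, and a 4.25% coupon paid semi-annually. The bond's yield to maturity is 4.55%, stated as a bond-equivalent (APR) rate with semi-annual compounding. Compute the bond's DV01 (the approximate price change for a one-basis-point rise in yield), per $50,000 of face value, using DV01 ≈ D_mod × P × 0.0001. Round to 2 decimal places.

$17.98

Periodic yield y = 0.02275.
  t   CF        PV=CF/(1+0.02275)^t    t·PV
  1     1,062.50     1,038.8658     1,038.8658
  2     1,062.50     1,015.7573     2,031.5146
  3     1,062.50       993.1629     2,979.4886
  4     1,062.50       971.0710     3,884.2840
  5     1,062.50       949.4705     4,747.3527
  6     1,062.50       928.3506     5,570.1034
  7     1,062.50       907.7004     6,353.9027
  8    51,062.50    42,652.6647   341,221.3175
  Σ                 49,457.0432   367,826.8295
P = 49,457.0432; D_Mac = 7.43730 half-year periods = 3.71865 yrs; D_mod = 3.63593 yrs.
DV01 ≈ 3.63593 × 49,457.0432 × 0.0001 = 17.982245.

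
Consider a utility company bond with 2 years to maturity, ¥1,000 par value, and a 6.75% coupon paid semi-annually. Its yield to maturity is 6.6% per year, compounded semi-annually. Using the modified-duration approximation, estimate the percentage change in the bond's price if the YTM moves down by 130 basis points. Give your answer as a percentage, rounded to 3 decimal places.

+2.397%

Periodic yield y = 0.033. Modified duration first:
  t   CF        PV=CF/(1+0.033)^t    t·PV
  1        33.75        32.6718        32.6718
  2        33.75        31.6281        63.2562
  3        33.75        30.6177        91.8532
  4     1,033.75       907.8503     3,631.4012
  Σ                  1,002.7679     3,819.1823
P = 1,002.7679; D_Mac = 3.80864 half-year periods = 1.90432 yrs; D_mod = 1.90432/(1+0.033) = 1.84349 yrs.
ΔP/P ≈ -D_mod · Δy = -1.84349 × (-0.013) = +0.023965 = +2.3965%.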